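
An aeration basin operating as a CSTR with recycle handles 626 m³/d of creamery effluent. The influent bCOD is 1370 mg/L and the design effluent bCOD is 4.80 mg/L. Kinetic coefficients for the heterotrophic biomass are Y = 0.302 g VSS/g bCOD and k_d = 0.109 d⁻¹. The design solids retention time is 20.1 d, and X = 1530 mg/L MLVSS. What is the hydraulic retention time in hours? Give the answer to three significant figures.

τ ≈ 40.7 h

Rearranging the biomass balance for a CMAS with decay, V = Y·Q·ΔS·θ_c / [X·(1+k_d θ_c)] = 0.302 × 626 × (1370 − 4.80) × 20.1 / [1530 × (1 + 0.109 × 20.1)] = 5.19×10^6 / 4882 = 1063 m³.
τ = V/Q = 1063/626 = 1.697 d, or 40.74 h.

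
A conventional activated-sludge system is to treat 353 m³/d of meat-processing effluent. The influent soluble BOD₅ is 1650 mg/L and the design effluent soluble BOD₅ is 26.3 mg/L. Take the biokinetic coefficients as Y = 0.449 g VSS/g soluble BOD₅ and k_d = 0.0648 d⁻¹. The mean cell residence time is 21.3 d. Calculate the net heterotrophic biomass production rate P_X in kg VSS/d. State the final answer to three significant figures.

P_X ≈ 108 kg VSS/d

Y_obs = Y / (1 + k_d θ_c) = 0.449 / (1 + 0.0648 × 21.3) = 0.449 / 2.380 = 0.1886.
Mass of soluble BOD₅ removed per day: Q(S₀ − S) = 353 × 1624 g/m³ = 573.2 kg/d.
So the net sludge growth is P_X = 0.1886 × 573.2 = 108.1 kg VSS/d.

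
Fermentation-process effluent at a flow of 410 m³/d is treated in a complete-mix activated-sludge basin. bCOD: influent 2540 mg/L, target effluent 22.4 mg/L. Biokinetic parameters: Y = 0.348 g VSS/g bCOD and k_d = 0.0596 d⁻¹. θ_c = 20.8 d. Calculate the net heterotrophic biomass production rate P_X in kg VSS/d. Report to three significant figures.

Correct the yield for decay: Y_obs = Y/(1 + k_d θ_c) = 0.348 / (1 + 0.0596 × 20.8) = 0.348 / 2.240 = 0.1554.
Mass of bCOD removed per day: Q(S₀ − S) = 410 × 2518 g/m³ = 1032 kg/d.
P_X = Y_obs · Q(S₀ − S) = 0.1554 × 1032 = 160.4 kg VSS/d.

P_X ≈ 160 kg VSS/d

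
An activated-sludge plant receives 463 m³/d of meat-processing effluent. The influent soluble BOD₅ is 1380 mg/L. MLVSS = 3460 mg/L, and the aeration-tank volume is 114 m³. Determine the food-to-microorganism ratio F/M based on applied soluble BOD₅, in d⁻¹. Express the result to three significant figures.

F/M = applied load / biomass = Q·S₀/(V·X) = 463 × 1380 / (114.0 × 3460) = 1.620 d⁻¹.

F/M ≈ 1.62 d⁻¹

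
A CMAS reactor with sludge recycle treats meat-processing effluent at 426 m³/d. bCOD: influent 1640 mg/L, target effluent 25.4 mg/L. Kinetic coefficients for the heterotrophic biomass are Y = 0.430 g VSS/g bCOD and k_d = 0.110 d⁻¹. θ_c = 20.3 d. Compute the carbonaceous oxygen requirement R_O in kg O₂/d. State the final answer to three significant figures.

R_O ≈ 558 kg O₂/d

The observed yield is Y_obs = Y/(1 + k_d·θ_c) = 0.430 / (1 + 0.110 × 20.3) = 0.430 / 3.233 = 0.1330 g VSS per g bCOD removed.
Q·(S₀ − S) = 426 × (1640 − 25.4) × 10⁻³ = 687.8 kg/d removed.
Biomass synthesised: P_X = Y_obs × 687.8 = 91.48 kg VSS/d.
R_O = Q·(S₀ − S) − 1.42·P_X = 687.8 − 1.42 × 91.48 = 557.9 kg O₂/d.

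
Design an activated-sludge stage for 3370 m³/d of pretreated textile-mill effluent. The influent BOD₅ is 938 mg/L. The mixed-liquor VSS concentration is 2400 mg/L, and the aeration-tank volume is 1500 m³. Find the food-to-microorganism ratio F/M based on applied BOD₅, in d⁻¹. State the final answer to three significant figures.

F/M ≈ 0.878 d⁻¹

F/M = applied load / biomass = Q·S₀/(V·X) = 3370 × 938 / (1500 × 2400) = 0.8781 d⁻¹.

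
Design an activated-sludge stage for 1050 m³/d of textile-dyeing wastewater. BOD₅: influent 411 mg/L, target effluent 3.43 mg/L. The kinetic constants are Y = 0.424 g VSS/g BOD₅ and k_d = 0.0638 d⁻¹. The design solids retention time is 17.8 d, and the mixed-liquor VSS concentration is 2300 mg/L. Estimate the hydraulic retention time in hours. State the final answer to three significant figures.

τ ≈ 15.0 h

From the SRT design equation V = Y Q (S₀−S) θ_c / [X (1 + k_d θ_c)] = 0.424 × 1050 × (411 − 3.43) × 17.8 / [2300 × (1 + 0.0638 × 17.8)] = 3.23×10^6 / 4912 = 657.5 m³.
Hydraulic retention time τ = V/Q = 657.5 / 1050 = 0.6262 d = 15.03 h.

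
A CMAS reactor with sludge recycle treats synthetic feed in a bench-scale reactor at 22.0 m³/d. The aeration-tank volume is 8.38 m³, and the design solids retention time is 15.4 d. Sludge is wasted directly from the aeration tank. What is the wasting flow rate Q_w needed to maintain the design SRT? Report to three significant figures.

Q_w ≈ 0.544 m³/d

Wasting from the aeration tank: Q_w = V / θ_c = 8.380 / 15.4 = 0.5442 m³/d.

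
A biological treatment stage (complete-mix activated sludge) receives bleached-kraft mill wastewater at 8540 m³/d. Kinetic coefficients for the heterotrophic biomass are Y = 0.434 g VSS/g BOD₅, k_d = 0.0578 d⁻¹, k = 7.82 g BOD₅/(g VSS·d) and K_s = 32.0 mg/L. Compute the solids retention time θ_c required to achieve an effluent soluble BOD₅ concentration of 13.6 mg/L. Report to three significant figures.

θ_c ≈ 1.05 d

At the target effluent, Y k S/(K_s+S) = 0.434×7.82×13.6/45.60 = 1.012 d⁻¹.
1/θ_c = 1.012 − 0.0578 = 0.9544 d⁻¹, so θ_c = 1.048 d.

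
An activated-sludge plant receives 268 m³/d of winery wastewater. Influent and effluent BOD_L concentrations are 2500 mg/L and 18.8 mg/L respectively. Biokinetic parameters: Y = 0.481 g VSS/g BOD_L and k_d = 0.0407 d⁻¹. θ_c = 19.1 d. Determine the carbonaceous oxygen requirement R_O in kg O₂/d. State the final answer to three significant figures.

R_O ≈ 409 kg O₂/d

Observed yield with endogenous decay: Y_obs = Y / (1 + k_d·θ_c) = 0.481 / (1 + 0.0407 × 19.1) = 0.481 / 1.777 = 0.2706 g VSS/g BOD_L.
Mass of BOD_L removed per day: Q(S₀ − S) = 268 × 2481 g/m³ = 665.0 kg/d.
P_X = Y_obs·Q·(S₀ − S) = 0.2706 × 665.0 = 180.0 kg VSS/d.
R_O = Q·(S₀ − S) − 1.42·P_X = 665.0 − 1.42 × 180.0 = 409.4 kg O₂/d.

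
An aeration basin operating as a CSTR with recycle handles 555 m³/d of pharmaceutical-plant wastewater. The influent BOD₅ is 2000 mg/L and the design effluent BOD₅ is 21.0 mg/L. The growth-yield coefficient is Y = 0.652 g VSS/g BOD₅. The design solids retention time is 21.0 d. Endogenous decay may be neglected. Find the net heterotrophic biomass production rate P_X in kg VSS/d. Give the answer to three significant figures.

P_X ≈ 716 kg VSS/d

No decay correction is needed, so Y_obs = Y = 0.652.
ΔS = 2000 − 21.0 = 1979 mg/L, so the substrate removal rate is 555 × 1979/1000 = 1098 kg BOD₅/d.
Biomass produced: P_X = Y_obs·Q·ΔS = 0.6520 × 1098 ≈ 716.1 kg VSS/d.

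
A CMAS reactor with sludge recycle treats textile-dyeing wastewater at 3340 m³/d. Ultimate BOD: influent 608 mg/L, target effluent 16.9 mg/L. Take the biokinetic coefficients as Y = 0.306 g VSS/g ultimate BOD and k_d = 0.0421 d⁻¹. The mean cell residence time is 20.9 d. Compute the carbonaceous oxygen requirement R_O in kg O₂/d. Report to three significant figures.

R_O ≈ 1520 kg O₂/d

The observed yield is Y_obs = Y/(1 + k_d·θ_c) = 0.306 / (1 + 0.0421 × 20.9) = 0.306 / 1.880 = 0.1628 g VSS per g ultimate BOD removed.
Substrate removed = Q·(S₀ − S) = 3340 m³/d × (608 − 16.9) g/m³ = 1.97×10^6 g/d = 1974 kg/d.
P_X = Y_obs·Q·(S₀ − S) = 0.1628 × 1974 = 321.4 kg VSS/d.
R_O = Q·(S₀ − S) − 1.42·P_X = 1974 − 1.42 × 321.4 = 1518 kg O₂/d.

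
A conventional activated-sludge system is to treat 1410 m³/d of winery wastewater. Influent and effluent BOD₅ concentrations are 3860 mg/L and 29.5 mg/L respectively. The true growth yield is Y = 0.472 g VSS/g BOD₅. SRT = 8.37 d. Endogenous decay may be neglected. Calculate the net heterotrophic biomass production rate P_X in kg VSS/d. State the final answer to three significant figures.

With endogenous decay neglected, the observed yield equals the true yield: Y_obs = Y = 0.472 g VSS/g BOD₅.
Q·(S₀ − S) = 1410 × (3860 − 29.5) × 10⁻³ = 5401 kg/d removed.
So the net sludge growth is P_X = 0.4720 × 5401 = 2549 kg VSS/d.

P_X ≈ 2550 kg VSS/d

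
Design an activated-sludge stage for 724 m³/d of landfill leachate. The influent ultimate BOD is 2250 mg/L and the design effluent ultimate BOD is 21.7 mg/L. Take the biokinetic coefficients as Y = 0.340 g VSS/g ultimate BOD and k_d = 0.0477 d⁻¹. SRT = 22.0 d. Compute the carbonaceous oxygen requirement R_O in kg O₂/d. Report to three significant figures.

Y_obs = Y / (1 + k_d θ_c) = 0.340 / (1 + 0.0477 × 22.0) = 0.340 / 2.049 = 0.1659.
ΔS = 2250 − 21.7 = 2228 mg/L, so the substrate removal rate is 724 × 2228/1000 = 1613 kg ultimate BOD/d.
P_X = Y_obs·Q·(S₀ − S) = 0.1659 × 1613 = 267.6 kg VSS/d.
R_O = Q·(S₀ − S) − 1.42·P_X = 1613 − 1.42 × 267.6 = 1233 kg O₂/d.

R_O ≈ 1230 kg O₂/d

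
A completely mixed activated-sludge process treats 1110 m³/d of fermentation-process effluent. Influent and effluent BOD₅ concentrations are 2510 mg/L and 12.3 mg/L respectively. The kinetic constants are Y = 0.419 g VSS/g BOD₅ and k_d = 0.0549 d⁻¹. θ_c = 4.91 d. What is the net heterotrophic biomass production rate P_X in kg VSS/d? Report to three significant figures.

P_X ≈ 915 kg VSS/d

The observed yield is Y_obs = Y/(1 + k_d·θ_c) = 0.419 / (1 + 0.0549 × 4.91) = 0.419 / 1.270 = 0.3300 g VSS per g BOD₅ removed.
ΔS = 2510 − 12.3 = 2498 mg/L, so the substrate removal rate is 1110 × 2498/1000 = 2772 kg BOD₅/d.
Net biomass production P_X = Y_obs × Q·(S₀ − S) = 0.3300 × 2772 = 915.0 kg VSS/d.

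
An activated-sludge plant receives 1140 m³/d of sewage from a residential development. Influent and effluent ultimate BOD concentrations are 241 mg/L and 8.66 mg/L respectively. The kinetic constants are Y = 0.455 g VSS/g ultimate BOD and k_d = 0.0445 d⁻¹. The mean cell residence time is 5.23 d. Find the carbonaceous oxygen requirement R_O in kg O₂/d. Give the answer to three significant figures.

R_O ≈ 126 kg O₂/d

Observed yield with endogenous decay: Y_obs = Y / (1 + k_d·θ_c) = 0.455 / (1 + 0.0445 × 5.23) = 0.455 / 1.233 = 0.3691 g VSS/g ultimate BOD.
Substrate removed = Q·(S₀ − S) = 1140 m³/d × (241 − 8.66) g/m³ = 2.65×10^5 g/d = 264.9 kg/d.
Biomass synthesised: P_X = Y_obs × 264.9 = 97.76 kg VSS/d.
R_O = Q·(S₀ − S) − 1.42·P_X = 264.9 − 1.42 × 97.76 = 126.0 kg O₂/d.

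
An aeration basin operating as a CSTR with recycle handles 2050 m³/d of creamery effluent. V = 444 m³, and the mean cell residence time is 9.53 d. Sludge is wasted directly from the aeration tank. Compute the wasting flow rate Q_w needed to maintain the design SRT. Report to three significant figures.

Q_w ≈ 46.6 m³/d

With mixed-liquor wasting, θ_c = V/Q_w, so Q_w = V/θ_c = 444.0/9.53 = 46.59 m³/d.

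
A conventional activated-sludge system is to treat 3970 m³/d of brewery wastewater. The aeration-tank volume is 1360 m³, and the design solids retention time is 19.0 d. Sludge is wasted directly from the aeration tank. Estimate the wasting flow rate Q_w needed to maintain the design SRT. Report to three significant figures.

With mixed-liquor wasting, θ_c = V/Q_w, so Q_w = V/θ_c = 1360/19.0 = 71.58 m³/d.

Q_w ≈ 71.6 m³/d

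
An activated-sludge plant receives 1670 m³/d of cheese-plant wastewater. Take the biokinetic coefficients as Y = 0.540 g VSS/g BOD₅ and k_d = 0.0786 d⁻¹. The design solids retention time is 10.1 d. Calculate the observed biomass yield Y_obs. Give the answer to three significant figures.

Observed yield with endogenous decay: Y_obs = Y / (1 + k_d·θ_c) = 0.540 / (1 + 0.0786 × 10.1) = 0.540 / 1.794 = 0.3010 g VSS/g BOD₅.

Y_obs ≈ 0.301 g VSS/g BOD₅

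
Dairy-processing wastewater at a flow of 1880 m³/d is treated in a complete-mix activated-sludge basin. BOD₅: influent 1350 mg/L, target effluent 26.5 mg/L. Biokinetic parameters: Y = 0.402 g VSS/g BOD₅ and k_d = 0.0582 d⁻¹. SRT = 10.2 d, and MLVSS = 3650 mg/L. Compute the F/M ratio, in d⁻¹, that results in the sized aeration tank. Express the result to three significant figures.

Steady-state biomass mass balance: V·X·(1 + k_d·θ_c) = Y·Q·(S₀ − S)·θ_c, so V = 0.402 × 1880 × (1350 − 26.5) × 10.2 / [3650 × (1 + 0.0582 × 10.2)] = 1.02×10^7 / 5817 = 1754 m³.
F/M = applied load / biomass = Q·S₀/(V·X) = 1880 × 1350 / (1754 × 3650) = 0.3964 d⁻¹.

F/M ≈ 0.396 d⁻¹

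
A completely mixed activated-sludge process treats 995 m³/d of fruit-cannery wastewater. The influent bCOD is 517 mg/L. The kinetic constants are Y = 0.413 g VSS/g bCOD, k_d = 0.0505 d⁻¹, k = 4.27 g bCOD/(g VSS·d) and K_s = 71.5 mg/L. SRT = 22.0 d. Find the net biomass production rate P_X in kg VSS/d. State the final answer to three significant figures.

From the Monod/SRT balance for a CMAS, S = K_s·(1+k_d θ_c)/[θ_c·(Y k − k_d) − 1] = 71.5 × (1 + 0.0505 × 22.0) / [22.0 × (0.413 × 4.27 − 0.0505) − 1] = 150.9 / 36.69 = 4.114 mg/L.
The observed yield is Y_obs = Y/(1 + k_d·θ_c) = 0.413 / (1 + 0.0505 × 22.0) = 0.413 / 2.111 = 0.1956 g VSS per g bCOD removed.
ΔS = 517 − 4.11 = 512.9 mg/L, so the substrate removal rate is 995 × 512.9/1000 = 510.3 kg bCOD/d.
So the net sludge growth is P_X = 0.1956 × 510.3 = 99.84 kg VSS/d.

P_X ≈ 99.8 kg VSS/d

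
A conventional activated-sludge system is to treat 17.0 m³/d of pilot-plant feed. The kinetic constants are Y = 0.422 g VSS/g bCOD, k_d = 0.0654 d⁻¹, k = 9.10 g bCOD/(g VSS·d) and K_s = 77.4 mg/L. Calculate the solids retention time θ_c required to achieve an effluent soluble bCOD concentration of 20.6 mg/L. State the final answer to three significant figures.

From 1/θ_c = Y·k·S/(K_s + S) − k_d: Y·k·S/(K_s+S) = 0.422 × 9.10 × 20.6 / (77.4 + 20.6) = 0.8072 d⁻¹.
θ_c = 1/(μ − k_d) = 1/(0.8072 − 0.0654) = 1/0.7418 = 1.348 d.

θ_c ≈ 1.35 d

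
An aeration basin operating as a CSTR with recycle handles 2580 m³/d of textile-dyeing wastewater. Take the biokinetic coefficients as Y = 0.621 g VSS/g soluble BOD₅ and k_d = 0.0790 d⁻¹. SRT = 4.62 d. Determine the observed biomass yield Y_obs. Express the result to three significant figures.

Y_obs ≈ 0.455 g VSS/g soluble BOD₅

Correct the yield for decay: Y_obs = Y/(1 + k_d θ_c) = 0.621 / (1 + 0.0790 × 4.62) = 0.621 / 1.365 = 0.4550.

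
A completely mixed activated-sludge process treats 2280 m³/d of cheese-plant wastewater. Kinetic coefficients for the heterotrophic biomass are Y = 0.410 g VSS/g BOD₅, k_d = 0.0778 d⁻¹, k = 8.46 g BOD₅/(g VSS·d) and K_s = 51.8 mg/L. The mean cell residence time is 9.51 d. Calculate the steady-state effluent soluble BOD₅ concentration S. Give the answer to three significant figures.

S ≈ 2.88 mg/L

From the Monod/SRT balance for a CMAS, S = K_s·(1+k_d θ_c)/[θ_c·(Y k − k_d) − 1] = 51.8 × (1 + 0.0778 × 9.51) / [9.51 × (0.410 × 8.46 − 0.0778) − 1] = 90.13 / 31.25 = 2.884 mg/L.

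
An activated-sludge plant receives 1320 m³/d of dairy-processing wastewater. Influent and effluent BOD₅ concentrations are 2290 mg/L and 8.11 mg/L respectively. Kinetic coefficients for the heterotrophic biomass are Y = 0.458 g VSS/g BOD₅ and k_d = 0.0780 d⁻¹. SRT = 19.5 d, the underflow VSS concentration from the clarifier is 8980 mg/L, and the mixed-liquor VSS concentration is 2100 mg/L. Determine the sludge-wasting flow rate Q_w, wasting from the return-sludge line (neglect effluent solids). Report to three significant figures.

Rearranging the biomass balance for a CMAS with decay, V = Y·Q·ΔS·θ_c / [X·(1+k_d θ_c)] = 0.458 × 1320 × (2290 − 8.11) × 19.5 / [2100 × (1 + 0.0780 × 19.5)] = 2.69×10^7 / 5294 = 5081 m³.
Q_w = (V·X)/(θ_c X_r) = 5081 × 2100 / (19.5 × 8980) = 60.94 m³/d.

Q_w ≈ 60.9 m³/d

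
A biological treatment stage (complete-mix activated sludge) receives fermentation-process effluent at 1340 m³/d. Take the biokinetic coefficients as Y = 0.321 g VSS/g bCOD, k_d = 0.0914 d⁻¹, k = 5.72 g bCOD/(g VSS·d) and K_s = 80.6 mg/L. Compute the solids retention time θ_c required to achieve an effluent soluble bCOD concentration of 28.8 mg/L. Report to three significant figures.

At the target effluent, Y k S/(K_s+S) = 0.321×5.72×28.8/109.4 = 0.4834 d⁻¹.
1/θ_c = 0.4834 − 0.0914 = 0.3920 d⁻¹, so θ_c = 2.551 d.

θ_c ≈ 2.55 d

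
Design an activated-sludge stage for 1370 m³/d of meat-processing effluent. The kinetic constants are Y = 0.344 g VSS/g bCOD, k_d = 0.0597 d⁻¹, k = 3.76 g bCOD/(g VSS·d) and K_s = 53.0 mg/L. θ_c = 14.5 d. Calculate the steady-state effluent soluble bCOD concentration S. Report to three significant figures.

S ≈ 5.85 mg/L

For a completely mixed reactor with recycle the Lawrence–McCarty relation gives S = K_s·(1 + k_d·θ_c) / [θ_c·(Y·k − k_d) − 1] = 53.0 × (1 + 0.0597 × 14.5) / [14.5 × (0.344 × 3.76 − 0.0597) − 1] = 98.88 / 16.89 = 5.855 mg/L.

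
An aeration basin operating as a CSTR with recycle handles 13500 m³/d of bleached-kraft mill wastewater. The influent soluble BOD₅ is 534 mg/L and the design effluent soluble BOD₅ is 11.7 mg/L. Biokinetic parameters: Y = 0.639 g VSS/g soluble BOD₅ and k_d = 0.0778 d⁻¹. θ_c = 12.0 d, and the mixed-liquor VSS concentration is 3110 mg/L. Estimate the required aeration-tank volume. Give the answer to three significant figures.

Steady-state biomass mass balance: V·X·(1 + k_d·θ_c) = Y·Q·(S₀ − S)·θ_c, so V = 0.639 × 13500 × (534 − 11.7) × 12.0 / [3110 × (1 + 0.0778 × 12.0)] = 5.41×10^7 / 6013 = 8991 m³.

V ≈ 8990 m³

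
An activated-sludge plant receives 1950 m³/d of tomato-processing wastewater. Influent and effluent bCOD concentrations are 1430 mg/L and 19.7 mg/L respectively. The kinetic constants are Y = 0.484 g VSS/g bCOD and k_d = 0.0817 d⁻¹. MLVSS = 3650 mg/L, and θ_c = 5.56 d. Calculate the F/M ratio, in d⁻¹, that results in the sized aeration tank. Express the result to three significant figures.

From the SRT design equation V = Y Q (S₀−S) θ_c / [X (1 + k_d θ_c)] = 0.484 × 1950 × (1430 − 19.7) × 5.56 / [3650 × (1 + 0.0817 × 5.56)] = 7.4×10^6 / 5308 = 1394 m³.
F/M = Q·S₀ / (V·X) = 1950 × 1430 / (1394 × 3650) = 0.5480 g bCOD·(g VSS·d)⁻¹.

F/M ≈ 0.548 d⁻¹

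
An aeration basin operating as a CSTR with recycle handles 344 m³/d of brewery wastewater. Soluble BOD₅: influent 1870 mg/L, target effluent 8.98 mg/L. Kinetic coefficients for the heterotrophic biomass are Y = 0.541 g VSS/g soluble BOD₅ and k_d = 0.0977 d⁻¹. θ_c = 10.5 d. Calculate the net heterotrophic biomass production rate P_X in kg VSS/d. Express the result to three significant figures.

P_X ≈ 171 kg VSS/d

Y_obs = Y / (1 + k_d θ_c) = 0.541 / (1 + 0.0977 × 10.5) = 0.541 / 2.026 = 0.2670.
Mass of soluble BOD₅ removed per day: Q(S₀ − S) = 344 × 1861 g/m³ = 640.2 kg/d.
P_X = Y_obs · Q(S₀ − S) = 0.2670 × 640.2 = 171.0 kg VSS/d.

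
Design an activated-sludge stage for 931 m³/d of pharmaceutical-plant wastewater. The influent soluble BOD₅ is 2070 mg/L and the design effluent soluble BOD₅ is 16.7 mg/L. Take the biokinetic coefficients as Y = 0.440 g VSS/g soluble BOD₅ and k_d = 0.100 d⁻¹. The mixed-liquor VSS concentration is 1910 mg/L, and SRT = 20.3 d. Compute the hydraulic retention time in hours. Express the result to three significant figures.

τ ≈ 76.1 h

Rearranging the biomass balance for a CMAS with decay, V = Y·Q·ΔS·θ_c / [X·(1+k_d θ_c)] = 0.440 × 931 × (2070 − 16.7) × 20.3 / [1910 × (1 + 0.100 × 20.3)] = 1.71×10^7 / 5787 = 2950 m³.
τ = V/Q = 2950/931 = 3.169 d, or 76.06 h.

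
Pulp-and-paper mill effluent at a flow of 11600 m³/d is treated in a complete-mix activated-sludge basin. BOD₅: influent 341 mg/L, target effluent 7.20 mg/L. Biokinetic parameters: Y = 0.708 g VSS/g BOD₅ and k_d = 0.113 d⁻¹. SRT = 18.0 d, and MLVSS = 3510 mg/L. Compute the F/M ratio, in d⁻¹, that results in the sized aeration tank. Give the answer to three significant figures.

F/M ≈ 0.243 d⁻¹

Steady-state biomass mass balance: V·X·(1 + k_d·θ_c) = Y·Q·(S₀ − S)·θ_c, so V = 0.708 × 11600 × (341 − 7.20) × 18.0 / [3510 × (1 + 0.113 × 18.0)] = 4.93×10^7 / 10649 = 4634 m³.
F/M = Q·S₀ / (V·X) = 11600 × 341 / (4634 × 3510) = 0.2432 g BOD₅·(g VSS·d)⁻¹.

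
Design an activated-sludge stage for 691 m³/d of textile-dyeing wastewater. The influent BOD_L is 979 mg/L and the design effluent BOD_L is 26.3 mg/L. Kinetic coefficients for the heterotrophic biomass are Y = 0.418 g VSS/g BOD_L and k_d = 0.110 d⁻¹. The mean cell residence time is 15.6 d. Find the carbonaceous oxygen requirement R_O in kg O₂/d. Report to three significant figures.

Correct the yield for decay: Y_obs = Y/(1 + k_d θ_c) = 0.418 / (1 + 0.110 × 15.6) = 0.418 / 2.716 = 0.1539.
Q·(S₀ − S) = 691 × (979 − 26.3) × 10⁻³ = 658.3 kg/d removed.
Net sludge production P_X = 0.1539 × 658.3 = 101.3 kg VSS/d.
Carbonaceous O₂ demand = substrate oxidised − cell-mass equivalent = 658.3 − 1.42 × 101.3 = 514.4 kg O₂/d.

R_O ≈ 514 kg O₂/d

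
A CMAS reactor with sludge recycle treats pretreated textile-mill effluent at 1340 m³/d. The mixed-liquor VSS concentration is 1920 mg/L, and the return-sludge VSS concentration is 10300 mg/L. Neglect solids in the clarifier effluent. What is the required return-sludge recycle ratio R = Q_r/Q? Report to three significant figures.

Solids balance on the clarifier gives (1+R)X = R·X_r, so R = X/(X_r − X) = 1920 / (10300 − 1920) = 0.2291.

R ≈ 0.229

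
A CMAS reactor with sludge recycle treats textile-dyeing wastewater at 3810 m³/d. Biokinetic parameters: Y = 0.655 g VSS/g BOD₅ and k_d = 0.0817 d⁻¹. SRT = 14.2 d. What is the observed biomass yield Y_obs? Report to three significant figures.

Y_obs ≈ 0.303 g VSS/g BOD₅

The observed yield is Y_obs = Y/(1 + k_d·θ_c) = 0.655 / (1 + 0.0817 × 14.2) = 0.655 / 2.160 = 0.3032 g VSS per g BOD₅ removed.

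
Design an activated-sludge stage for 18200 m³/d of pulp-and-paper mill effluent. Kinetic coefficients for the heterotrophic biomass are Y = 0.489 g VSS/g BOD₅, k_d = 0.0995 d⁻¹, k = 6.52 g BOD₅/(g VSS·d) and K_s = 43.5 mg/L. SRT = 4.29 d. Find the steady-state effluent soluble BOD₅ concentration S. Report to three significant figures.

S ≈ 5.07 mg/L

For a completely mixed reactor with recycle the Lawrence–McCarty relation gives S = K_s·(1 + k_d·θ_c) / [θ_c·(Y·k − k_d) − 1] = 43.5 × (1 + 0.0995 × 4.29) / [4.29 × (0.489 × 6.52 − 0.0995) − 1] = 62.07 / 12.25 = 5.066 mg/L.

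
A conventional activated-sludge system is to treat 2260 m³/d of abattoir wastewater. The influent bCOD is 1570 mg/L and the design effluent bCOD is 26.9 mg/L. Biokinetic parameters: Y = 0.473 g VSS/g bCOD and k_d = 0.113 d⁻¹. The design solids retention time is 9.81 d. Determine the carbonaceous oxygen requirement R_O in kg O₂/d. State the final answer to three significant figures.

R_O ≈ 2380 kg O₂/d

Y_obs = Y / (1 + k_d θ_c) = 0.473 / (1 + 0.113 × 9.81) = 0.473 / 2.109 = 0.2243.
Substrate removed = Q·(S₀ − S) = 2260 m³/d × (1570 − 26.9) g/m³ = 3.49×10^6 g/d = 3487 kg/d.
Net sludge production P_X = 0.2243 × 3487 = 782.3 kg VSS/d.
R_O = Q·ΔS − 1.42 P_X = 3487 − 1111 = 2377 kg O₂/d.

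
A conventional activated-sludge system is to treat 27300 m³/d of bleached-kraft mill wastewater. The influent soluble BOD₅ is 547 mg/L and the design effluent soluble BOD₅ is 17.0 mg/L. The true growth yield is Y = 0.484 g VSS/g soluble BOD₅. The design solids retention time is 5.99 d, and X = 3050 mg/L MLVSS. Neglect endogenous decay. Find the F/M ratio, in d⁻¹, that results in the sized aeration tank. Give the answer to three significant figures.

Biomass mass balance (decay neglected): V·X = Y·Q·(S₀ − S)·θ_c, so V = 0.484 × 27300 × (547 − 17.0) × 5.99 / 3050 = 13753 m³.
Food-to-microorganism ratio F/M = Q S₀ / (V X) = 27300 × 547 / (13753 × 3050) = 0.3560 d⁻¹.

F/M ≈ 0.356 d⁻¹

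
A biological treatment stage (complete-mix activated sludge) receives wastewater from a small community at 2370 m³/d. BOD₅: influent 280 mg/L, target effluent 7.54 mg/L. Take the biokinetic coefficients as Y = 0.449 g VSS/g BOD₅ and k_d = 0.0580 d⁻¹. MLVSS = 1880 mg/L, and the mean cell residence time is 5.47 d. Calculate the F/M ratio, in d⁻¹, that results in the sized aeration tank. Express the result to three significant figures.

F/M ≈ 0.551 d⁻¹

Steady-state biomass mass balance: V·X·(1 + k_d·θ_c) = Y·Q·(S₀ − S)·θ_c, so V = 0.449 × 2370 × (280 − 7.54) × 5.47 / [1880 × (1 + 0.0580 × 5.47)] = 1.59×10^6 / 2476 = 640.4 m³.
F/M = Q·S₀ / (V·X) = 2370 × 280 / (640.4 × 1880) = 0.5512 g BOD₅·(g VSS·d)⁻¹.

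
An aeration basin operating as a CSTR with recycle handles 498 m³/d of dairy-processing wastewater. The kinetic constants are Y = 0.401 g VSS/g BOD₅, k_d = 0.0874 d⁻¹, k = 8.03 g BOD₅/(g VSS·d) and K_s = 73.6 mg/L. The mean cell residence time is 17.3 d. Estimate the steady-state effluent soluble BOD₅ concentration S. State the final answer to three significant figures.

S ≈ 3.48 mg/L

From the Monod/SRT balance for a CMAS, S = K_s·(1+k_d θ_c)/[θ_c·(Y k − k_d) − 1] = 73.6 × (1 + 0.0874 × 17.3) / [17.3 × (0.401 × 8.03 − 0.0874) − 1] = 184.9 / 53.19 = 3.476 mg/L.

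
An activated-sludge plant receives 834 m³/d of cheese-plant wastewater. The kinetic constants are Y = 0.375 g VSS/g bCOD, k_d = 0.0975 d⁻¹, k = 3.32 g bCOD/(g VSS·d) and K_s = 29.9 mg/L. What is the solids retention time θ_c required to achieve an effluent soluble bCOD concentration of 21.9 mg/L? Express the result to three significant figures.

At the target effluent, Y k S/(K_s+S) = 0.375×3.32×21.9/51.80 = 0.5264 d⁻¹.
1/θ_c = 0.5264 − 0.0975 = 0.4289 d⁻¹, so θ_c = 2.332 d.

θ_c ≈ 2.33 d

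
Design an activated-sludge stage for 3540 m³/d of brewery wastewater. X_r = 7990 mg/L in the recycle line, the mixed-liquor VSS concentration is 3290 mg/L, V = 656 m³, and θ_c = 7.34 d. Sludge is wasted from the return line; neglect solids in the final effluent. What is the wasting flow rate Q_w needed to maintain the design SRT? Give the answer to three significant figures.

Q_w = (V·X)/(θ_c X_r) = 656.0 × 3290 / (7.34 × 7990) = 36.80 m³/d.

Q_w ≈ 36.8 m³/d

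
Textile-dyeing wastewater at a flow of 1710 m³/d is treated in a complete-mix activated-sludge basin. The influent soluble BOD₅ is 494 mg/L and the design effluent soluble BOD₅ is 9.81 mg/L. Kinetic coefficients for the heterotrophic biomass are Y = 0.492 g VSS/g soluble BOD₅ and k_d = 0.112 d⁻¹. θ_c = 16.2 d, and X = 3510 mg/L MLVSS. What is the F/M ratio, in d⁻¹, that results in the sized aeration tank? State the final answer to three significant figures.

F/M ≈ 0.360 d⁻¹

Rearranging the biomass balance for a CMAS with decay, V = Y·Q·ΔS·θ_c / [X·(1+k_d θ_c)] = 0.492 × 1710 × (494 − 9.81) × 16.2 / [3510 × (1 + 0.112 × 16.2)] = 6.6×10^6 / 9879 = 668.0 m³.
F/M = Q·S₀ / (V·X) = 1710 × 494 / (668.0 × 3510) = 0.3603 g soluble BOD₅·(g VSS·d)⁻¹.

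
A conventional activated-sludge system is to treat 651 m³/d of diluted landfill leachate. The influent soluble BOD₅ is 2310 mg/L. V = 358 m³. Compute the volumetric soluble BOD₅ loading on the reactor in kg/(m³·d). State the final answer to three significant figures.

L_v ≈ 4.20 kg soluble BOD₅/(m³·d)

Volumetric loading L_v = Q·S₀ / V = 651 × 2310 g/m³ / 358.0 m³ = 4201 g/(m³·d) = 4.201 kg soluble BOD₅/(m³·d).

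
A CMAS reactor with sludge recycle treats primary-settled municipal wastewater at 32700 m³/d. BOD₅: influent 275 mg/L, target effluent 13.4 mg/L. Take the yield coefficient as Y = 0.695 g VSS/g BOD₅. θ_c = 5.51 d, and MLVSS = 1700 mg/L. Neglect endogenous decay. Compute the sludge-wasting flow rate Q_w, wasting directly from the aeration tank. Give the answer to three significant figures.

Q_w ≈ 3500 m³/d

With k_d = 0 the design equation reduces to V = Y Q (S₀−S) θ_c / X = 0.695 × 32700 × (275 − 13.4) × 5.51 / 1700 = 19270 m³.
With mixed-liquor wasting, θ_c = V/Q_w, so Q_w = V/θ_c = 19270/5.51 = 3497 m³/d.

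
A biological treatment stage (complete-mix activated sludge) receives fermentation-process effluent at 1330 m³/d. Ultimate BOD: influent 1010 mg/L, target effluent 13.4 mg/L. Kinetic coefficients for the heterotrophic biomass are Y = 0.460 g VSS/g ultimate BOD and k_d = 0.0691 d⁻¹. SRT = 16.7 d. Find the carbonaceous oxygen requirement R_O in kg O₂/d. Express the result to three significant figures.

R_O ≈ 924 kg O₂/d

The observed yield is Y_obs = Y/(1 + k_d·θ_c) = 0.460 / (1 + 0.0691 × 16.7) = 0.460 / 2.154 = 0.2136 g VSS per g ultimate BOD removed.
ΔS = 1010 − 13.4 = 996.6 mg/L, so the substrate removal rate is 1330 × 996.6/1000 = 1325 kg ultimate BOD/d.
Net sludge production P_X = 0.2136 × 1325 = 283.1 kg VSS/d.
R_O = Q·ΔS − 1.42 P_X = 1325 − 402.0 = 923.5 kg O₂/d.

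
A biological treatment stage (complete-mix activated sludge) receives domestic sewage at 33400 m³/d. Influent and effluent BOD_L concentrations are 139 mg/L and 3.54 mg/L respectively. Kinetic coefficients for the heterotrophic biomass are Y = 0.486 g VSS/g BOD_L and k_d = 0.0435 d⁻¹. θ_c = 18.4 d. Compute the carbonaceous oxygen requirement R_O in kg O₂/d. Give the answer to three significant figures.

R_O ≈ 2790 kg O₂/d

Correct the yield for decay: Y_obs = Y/(1 + k_d θ_c) = 0.486 / (1 + 0.0435 × 18.4) = 0.486 / 1.800 = 0.2699.
Mass of BOD_L removed per day: Q(S₀ − S) = 33400 × 135.5 g/m³ = 4524 kg/d.
Net sludge production P_X = 0.2699 × 4524 = 1221 kg VSS/d.
R_O = Q·ΔS − 1.42 P_X = 4524 − 1734 = 2790 kg O₂/d.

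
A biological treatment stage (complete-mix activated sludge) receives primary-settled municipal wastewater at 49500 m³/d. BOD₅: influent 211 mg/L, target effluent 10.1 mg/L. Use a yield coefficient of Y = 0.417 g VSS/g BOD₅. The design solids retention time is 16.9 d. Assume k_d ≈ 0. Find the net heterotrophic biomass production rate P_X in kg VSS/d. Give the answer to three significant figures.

P_X ≈ 4150 kg VSS/d

With endogenous decay neglected, the observed yield equals the true yield: Y_obs = Y = 0.417 g VSS/g BOD₅.
Q·(S₀ − S) = 49500 × (211 − 10.1) × 10⁻³ = 9945 kg/d removed.
P_X = Y_obs · Q(S₀ − S) = 0.4170 × 9945 = 4147 kg VSS/d.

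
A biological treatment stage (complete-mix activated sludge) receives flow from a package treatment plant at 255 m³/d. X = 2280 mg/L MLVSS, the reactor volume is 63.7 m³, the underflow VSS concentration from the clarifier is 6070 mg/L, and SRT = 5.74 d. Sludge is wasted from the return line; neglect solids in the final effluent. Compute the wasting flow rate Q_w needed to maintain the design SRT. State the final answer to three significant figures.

θ_c = V·X/(Q_w·X_r) when wasting from the recycle, so Q_w = V·X/(θ_c·X_r) = 63.70 × 2280 / (5.74 × 6070) = 4.168 m³/d.

Q_w ≈ 4.17 m³/d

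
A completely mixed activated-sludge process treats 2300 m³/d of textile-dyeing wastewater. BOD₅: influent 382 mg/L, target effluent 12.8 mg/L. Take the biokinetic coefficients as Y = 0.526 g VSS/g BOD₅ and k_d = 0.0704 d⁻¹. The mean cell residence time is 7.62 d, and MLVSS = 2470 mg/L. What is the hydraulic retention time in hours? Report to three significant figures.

Rearranging the biomass balance for a CMAS with decay, V = Y·Q·ΔS·θ_c / [X·(1+k_d θ_c)] = 0.526 × 2300 × (382 − 12.8) × 7.62 / [2470 × (1 + 0.0704 × 7.62)] = 3.4×10^6 / 3795 = 896.8 m³.
HRT = V/Q = 896.8 m³ / 2300 m³·d⁻¹ = 0.3899 d × 24 = 9.358 h.

τ ≈ 9.36 h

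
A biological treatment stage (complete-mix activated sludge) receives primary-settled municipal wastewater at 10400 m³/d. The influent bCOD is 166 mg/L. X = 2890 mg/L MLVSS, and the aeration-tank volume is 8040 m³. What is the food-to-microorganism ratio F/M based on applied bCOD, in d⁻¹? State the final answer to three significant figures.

F/M = Q·S₀ / (V·X) = 10400 × 166 / (8040 × 2890) = 0.07430 g bCOD·(g VSS·d)⁻¹.

F/M ≈ 0.0743 d⁻¹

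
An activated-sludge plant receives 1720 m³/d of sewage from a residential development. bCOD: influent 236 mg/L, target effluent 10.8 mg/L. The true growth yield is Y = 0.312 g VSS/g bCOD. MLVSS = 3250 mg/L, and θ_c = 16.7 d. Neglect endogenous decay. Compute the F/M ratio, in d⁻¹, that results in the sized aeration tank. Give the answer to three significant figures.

With k_d = 0 the design equation reduces to V = Y Q (S₀−S) θ_c / X = 0.312 × 1720 × (236 − 10.8) × 16.7 / 3250 = 621.0 m³.
Food-to-microorganism ratio F/M = Q S₀ / (V X) = 1720 × 236 / (621.0 × 3250) = 0.2011 d⁻¹.

F/M ≈ 0.201 d⁻¹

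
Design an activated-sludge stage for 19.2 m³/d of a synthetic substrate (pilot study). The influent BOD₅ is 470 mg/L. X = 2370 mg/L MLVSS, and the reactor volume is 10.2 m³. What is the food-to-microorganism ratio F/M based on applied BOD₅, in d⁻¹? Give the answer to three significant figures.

F/M ≈ 0.373 d⁻¹

F/M = Q·S₀ / (V·X) = 19.2 × 470 / (10.20 × 2370) = 0.3733 g BOD₅·(g VSS·d)⁻¹.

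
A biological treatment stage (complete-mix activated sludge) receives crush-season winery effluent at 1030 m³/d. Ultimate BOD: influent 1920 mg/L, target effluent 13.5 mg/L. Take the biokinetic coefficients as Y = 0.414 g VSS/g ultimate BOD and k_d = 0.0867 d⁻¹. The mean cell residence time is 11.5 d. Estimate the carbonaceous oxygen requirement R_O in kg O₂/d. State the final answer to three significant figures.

The observed yield is Y_obs = Y/(1 + k_d·θ_c) = 0.414 / (1 + 0.0867 × 11.5) = 0.414 / 1.997 = 0.2073 g VSS per g ultimate BOD removed.
Q·(S₀ − S) = 1030 × (1920 − 13.5) × 10⁻³ = 1964 kg/d removed.
Biomass synthesised: P_X = Y_obs × 1964 = 407.1 kg VSS/d.
Carbonaceous O₂ demand = substrate oxidised − cell-mass equivalent = 1964 − 1.42 × 407.1 = 1386 kg O₂/d.

R_O ≈ 1390 kg O₂/d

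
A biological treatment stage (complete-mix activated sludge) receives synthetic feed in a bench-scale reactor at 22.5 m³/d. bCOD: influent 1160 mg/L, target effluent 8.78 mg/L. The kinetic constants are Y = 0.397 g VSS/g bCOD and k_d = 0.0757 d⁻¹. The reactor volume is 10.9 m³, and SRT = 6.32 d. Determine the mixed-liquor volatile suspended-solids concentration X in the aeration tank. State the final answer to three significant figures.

X ≈ 4030 mg/L

X = Y·Q·ΔS·θ_c / [V·(1 + k_d θ_c)] = 0.397 × 22.5 × (1160 − 8.78) × 6.32 / [10.9 × (1 + 0.0757 × 6.32)] = 4033 mg/L.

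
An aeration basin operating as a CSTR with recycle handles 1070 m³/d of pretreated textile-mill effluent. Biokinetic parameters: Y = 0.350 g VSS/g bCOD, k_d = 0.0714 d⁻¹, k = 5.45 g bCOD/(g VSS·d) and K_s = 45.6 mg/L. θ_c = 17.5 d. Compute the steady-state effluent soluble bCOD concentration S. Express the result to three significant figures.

Effluent substrate depends only on kinetics and SRT: S = K_s(1 + k_d θ_c) / [θ_c(Yk − k_d) − 1] = 45.6 × (1 + 0.0714 × 17.5) / [17.5 × (0.350 × 5.45 − 0.0714) − 1] = 102.6 / 31.13 = 3.295 mg/L.

S ≈ 3.29 mg/L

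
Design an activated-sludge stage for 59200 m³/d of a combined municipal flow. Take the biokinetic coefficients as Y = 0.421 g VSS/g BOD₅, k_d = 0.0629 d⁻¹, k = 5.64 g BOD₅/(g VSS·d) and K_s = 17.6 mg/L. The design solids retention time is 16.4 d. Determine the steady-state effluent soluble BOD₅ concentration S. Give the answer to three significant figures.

S ≈ 0.969 mg/L

For a completely mixed reactor with recycle the Lawrence–McCarty relation gives S = K_s·(1 + k_d·θ_c) / [θ_c·(Y·k − k_d) − 1] = 17.6 × (1 + 0.0629 × 16.4) / [16.4 × (0.421 × 5.64 − 0.0629) − 1] = 35.76 / 36.91 = 0.9687 mg/L.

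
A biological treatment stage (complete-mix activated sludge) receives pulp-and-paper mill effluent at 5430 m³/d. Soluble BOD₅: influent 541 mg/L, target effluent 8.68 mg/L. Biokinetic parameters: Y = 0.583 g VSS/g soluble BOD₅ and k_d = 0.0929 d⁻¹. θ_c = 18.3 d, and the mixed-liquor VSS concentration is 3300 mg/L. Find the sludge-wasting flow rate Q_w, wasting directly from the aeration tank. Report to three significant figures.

Q_w ≈ 189 m³/d

From the SRT design equation V = Y Q (S₀−S) θ_c / [X (1 + k_d θ_c)] = 0.583 × 5430 × (541 − 8.68) × 18.3 / [3300 × (1 + 0.0929 × 18.3)] = 3.08×10^7 / 8910 = 3461 m³.
With mixed-liquor wasting, θ_c = V/Q_w, so Q_w = V/θ_c = 3461/18.3 = 189.1 m³/d.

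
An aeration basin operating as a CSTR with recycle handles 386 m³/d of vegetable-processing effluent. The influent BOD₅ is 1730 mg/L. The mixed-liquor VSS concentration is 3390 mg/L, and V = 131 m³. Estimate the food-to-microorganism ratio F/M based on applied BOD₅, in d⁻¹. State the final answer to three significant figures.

Food-to-microorganism ratio F/M = Q S₀ / (V X) = 386 × 1730 / (131.0 × 3390) = 1.504 d⁻¹.

F/M ≈ 1.50 d⁻¹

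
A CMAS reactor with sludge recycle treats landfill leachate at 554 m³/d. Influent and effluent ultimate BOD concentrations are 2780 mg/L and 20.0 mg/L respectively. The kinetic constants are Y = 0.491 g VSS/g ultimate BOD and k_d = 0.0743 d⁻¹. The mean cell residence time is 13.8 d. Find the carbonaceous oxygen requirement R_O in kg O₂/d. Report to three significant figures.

Correct the yield for decay: Y_obs = Y/(1 + k_d θ_c) = 0.491 / (1 + 0.0743 × 13.8) = 0.491 / 2.025 = 0.2424.
Mass of ultimate BOD removed per day: Q(S₀ − S) = 554 × 2760 g/m³ = 1529 kg/d.
Net sludge production P_X = 0.2424 × 1529 = 370.7 kg VSS/d.
R_O = Q·(S₀ − S) − 1.42·P_X = 1529 − 1.42 × 370.7 = 1003 kg O₂/d.

R_O ≈ 1000 kg O₂/d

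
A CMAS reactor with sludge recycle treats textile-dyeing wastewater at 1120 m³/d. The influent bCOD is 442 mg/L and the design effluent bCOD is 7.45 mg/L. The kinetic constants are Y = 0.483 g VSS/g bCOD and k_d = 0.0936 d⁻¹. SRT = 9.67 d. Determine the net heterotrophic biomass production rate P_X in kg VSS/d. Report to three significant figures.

P_X ≈ 123 kg VSS/d

Correct the yield for decay: Y_obs = Y/(1 + k_d θ_c) = 0.483 / (1 + 0.0936 × 9.67) = 0.483 / 1.905 = 0.2535.
ΔS = 442 − 7.45 = 434.6 mg/L, so the substrate removal rate is 1120 × 434.6/1000 = 486.7 kg bCOD/d.
Net biomass production P_X = Y_obs × Q·(S₀ − S) = 0.2535 × 486.7 = 123.4 kg VSS/d.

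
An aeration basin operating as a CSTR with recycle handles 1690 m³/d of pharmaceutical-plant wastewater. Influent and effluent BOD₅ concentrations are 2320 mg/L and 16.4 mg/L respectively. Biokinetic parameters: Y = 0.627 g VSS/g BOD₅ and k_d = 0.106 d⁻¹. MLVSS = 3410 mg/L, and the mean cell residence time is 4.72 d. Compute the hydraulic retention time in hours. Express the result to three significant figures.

From the SRT design equation V = Y Q (S₀−S) θ_c / [X (1 + k_d θ_c)] = 0.627 × 1690 × (2320 − 16.4) × 4.72 / [3410 × (1 + 0.106 × 4.72)] = 1.15×10^7 / 5116 = 2252 m³.
Hydraulic retention time τ = V/Q = 2252 / 1690 = 1.333 d = 31.98 h.

τ ≈ 32.0 h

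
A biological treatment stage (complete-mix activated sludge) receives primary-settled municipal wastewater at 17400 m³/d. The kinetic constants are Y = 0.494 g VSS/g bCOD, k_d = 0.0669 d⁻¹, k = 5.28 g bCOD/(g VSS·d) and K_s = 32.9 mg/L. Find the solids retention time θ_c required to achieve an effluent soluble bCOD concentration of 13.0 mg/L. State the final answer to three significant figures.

θ_c ≈ 1.49 d

At the target effluent, Y k S/(K_s+S) = 0.494×5.28×13.0/45.90 = 0.7387 d⁻¹.
1/θ_c = 0.7387 − 0.0669 = 0.6718 d⁻¹, so θ_c = 1.488 d.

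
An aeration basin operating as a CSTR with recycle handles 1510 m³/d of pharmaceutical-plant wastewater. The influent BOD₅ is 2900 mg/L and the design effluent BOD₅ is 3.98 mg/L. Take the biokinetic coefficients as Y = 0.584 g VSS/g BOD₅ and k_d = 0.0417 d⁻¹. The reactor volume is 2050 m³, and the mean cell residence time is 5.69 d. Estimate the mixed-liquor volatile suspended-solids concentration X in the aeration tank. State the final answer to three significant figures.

From V·X·(1 + k_d·θ_c) = Y·Q·(S₀ − S)·θ_c: X = 0.584 × 1510 × (2900 − 3.98) × 5.69 / [2050 × (1 + 0.0417 × 5.69)] = 5729 mg/L.

X ≈ 5730 mg/L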